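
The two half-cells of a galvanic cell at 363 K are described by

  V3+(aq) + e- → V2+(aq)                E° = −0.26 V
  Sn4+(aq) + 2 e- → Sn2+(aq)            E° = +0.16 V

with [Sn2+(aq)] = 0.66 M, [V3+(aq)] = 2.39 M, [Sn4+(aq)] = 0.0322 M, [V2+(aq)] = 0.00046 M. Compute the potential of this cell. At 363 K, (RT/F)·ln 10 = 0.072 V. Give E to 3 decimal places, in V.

+0.105 V

Sn⁴⁺/Sn²⁺ is reduced (cathode, E° = +0.16 V) and V³⁺/V²⁺ is oxidized (anode).
The standard potential is +0.16 − (−0.26) = +0.42 V and the balanced reaction transfers n = 2 electrons.
The balanced reaction is Sn4+(aq) + 2 V2+(aq) → Sn2+(aq) + 2 V3+(aq), so Q = ([Sn2+(aq)]·[V3+(aq)]^2) / ([Sn4+(aq)]·[V2+(aq)]^2) = 5.53×10^8 and log Q = 8.743.
By the Nernst equation, E = +0.42 − (0.072/2)·(8.743) = +0.105 V.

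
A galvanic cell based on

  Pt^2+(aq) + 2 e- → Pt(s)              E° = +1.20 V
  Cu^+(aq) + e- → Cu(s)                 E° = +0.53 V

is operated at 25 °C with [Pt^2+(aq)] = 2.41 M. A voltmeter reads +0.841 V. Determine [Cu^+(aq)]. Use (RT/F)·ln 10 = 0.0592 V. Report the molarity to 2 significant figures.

0.0020 M

The Pt²⁺/Pt couple has the larger reduction potential, so it is the cathode: E°cell = +1.20 − (+0.53) = +0.67 V and n = 2.
From the Nernst equation, log Q = n(E° − E)/0.0592 = 2·(+0.67 − (+0.841))/0.0592 = −5.777.
For Pt^2+(aq) + 2 Cu(s) → Pt(s) + 2 Cu^+(aq), the reaction quotient is Q = [Cu^+(aq)]^2 / [Pt^2+(aq)].
Solving for the unknown gives log [Cu^+(aq)] = −2.697, so [Cu^+(aq)] ≈ 0.0020 M.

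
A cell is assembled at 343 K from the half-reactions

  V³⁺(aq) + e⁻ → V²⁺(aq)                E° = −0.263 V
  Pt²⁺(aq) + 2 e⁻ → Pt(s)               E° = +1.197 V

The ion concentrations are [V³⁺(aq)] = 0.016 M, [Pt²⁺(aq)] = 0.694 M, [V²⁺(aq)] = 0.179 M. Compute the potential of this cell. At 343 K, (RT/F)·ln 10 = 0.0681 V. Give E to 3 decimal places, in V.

Since E°(Pt²⁺/Pt) > E°(V³⁺/V²⁺), Pt²⁺/Pt serves as the cathode.
E°cell = +1.197 − (−0.263) = +1.460 V, with n = 2 electrons transferred.
The balanced reaction is Pt²⁺(aq) + 2 V²⁺(aq) → Pt(s) + 2 V³⁺(aq), so Q = [V³⁺(aq)]^2 / ([Pt²⁺(aq)]·[V²⁺(aq)]^2) = 0.0115 and log Q = −1.939.
E = E° − (0.0681/n)·log Q = +1.460 − (0.0681/2)(−1.939) = +1.526 V.

+1.526 V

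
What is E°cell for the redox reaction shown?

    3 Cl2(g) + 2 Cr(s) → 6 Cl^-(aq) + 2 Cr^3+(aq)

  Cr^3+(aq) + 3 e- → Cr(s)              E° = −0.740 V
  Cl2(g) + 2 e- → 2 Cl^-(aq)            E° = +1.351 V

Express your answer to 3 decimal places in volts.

+2.091 V

Cl2(g) gains electrons, so the Cl₂/Cl⁻ couple is the cathode; the Cr³⁺/Cr couple is the anode.
E°cell = E°(cathode) − E°(anode) = +1.351 − (−0.740) = +2.091 V.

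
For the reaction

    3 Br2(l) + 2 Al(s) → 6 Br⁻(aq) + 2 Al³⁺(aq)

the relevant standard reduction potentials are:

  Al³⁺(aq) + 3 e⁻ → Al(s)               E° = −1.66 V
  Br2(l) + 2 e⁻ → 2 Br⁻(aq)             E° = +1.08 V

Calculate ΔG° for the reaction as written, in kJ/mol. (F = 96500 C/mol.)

−1586 kJ/mol

In the reaction as written Br2(l) is reduced, so the Br₂/Br⁻ couple is the cathode and Al³⁺/Al is the anode.
E°cell = +1.08 − (−1.66) = +2.74 V; balancing electrons gives n = 6.
ΔG° = −nFE°cell = −(6)(96500)(+2.74) J/mol = −1586 kJ/mol.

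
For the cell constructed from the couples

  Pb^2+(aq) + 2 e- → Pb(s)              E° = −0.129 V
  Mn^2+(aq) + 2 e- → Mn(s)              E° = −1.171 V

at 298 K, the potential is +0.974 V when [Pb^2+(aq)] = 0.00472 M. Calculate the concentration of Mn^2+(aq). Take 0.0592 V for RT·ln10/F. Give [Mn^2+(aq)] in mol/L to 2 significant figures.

With Pb²⁺/Pb at the cathode and Mn²⁺/Mn at the anode, E°cell = −0.129 − (−1.171) = +1.042 V (n = 2).
Since E = E° − (0.0592/n)·log Q, log Q = n(E° − E)/0.0592 = 2.297.
For Pb^2+(aq) + Mn(s) → Pb(s) + Mn^2+(aq), the reaction quotient is Q = [Mn^2+(aq)] / [Pb^2+(aq)].
Isolating [Mn^2+(aq)] in Q = 10^{2.297} yields log [Mn^2+(aq)] = −0.029, i.e. 0.94 M.

0.94 M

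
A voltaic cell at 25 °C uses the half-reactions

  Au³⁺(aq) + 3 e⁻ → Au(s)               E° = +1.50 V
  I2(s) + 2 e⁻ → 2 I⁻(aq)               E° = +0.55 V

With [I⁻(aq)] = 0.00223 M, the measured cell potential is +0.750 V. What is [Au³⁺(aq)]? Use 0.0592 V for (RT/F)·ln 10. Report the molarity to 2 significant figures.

0.0066 M

The Au³⁺/Au couple has the larger reduction potential, so it is the cathode: E°cell = +1.50 − (+0.55) = +0.95 V and n = 6.
Rearranging E = E° − (0.0592/n)·log Q gives log Q = 6(+0.95 − (+0.750))/0.0592 = 20.270.
Balancing electrons gives 2 Au³⁺(aq) + 6 I⁻(aq) → 2 Au(s) + 3 I2(s); thus Q = 1 / ([Au³⁺(aq)]^2·[I⁻(aq)]^6).
Substituting the known concentrations and solving, log [Au³⁺(aq)] = −2.180 and [Au³⁺(aq)] = 0.0066 M.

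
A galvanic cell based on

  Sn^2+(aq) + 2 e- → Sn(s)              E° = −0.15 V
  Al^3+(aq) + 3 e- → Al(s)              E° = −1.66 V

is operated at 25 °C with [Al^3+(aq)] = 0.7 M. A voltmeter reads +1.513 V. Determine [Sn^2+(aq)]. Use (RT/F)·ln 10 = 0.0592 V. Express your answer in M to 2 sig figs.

Sn²⁺/Sn is the cathode (higher E°); E°cell = −0.15 − (−1.66) = +1.51 V with n = 6.
Since E = E° − (0.0592/n)·log Q, log Q = n(E° − E)/0.0592 = −0.304.
Balancing electrons gives 3 Sn^2+(aq) + 2 Al(s) → 3 Sn(s) + 2 Al^3+(aq); thus Q = [Al^3+(aq)]^2 / [Sn^2+(aq)]^3.
Isolating [Sn^2+(aq)] in Q = 10^{−0.304} yields log [Sn^2+(aq)] = −0.002, i.e. 1.0 M.

1.0 M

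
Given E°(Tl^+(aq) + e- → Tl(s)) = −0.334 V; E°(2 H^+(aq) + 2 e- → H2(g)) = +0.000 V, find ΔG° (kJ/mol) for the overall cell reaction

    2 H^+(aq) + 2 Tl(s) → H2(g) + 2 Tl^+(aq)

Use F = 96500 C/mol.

In the reaction as written H^+(aq) is reduced, so the 2H⁺/H₂ couple is the cathode and Tl⁺/Tl is the anode.
E°cell = +0.000 − (−0.334) = +0.334 V; balancing electrons gives n = 2.
ΔG° = −nFE°cell = −(2)(96500)(+0.334) J/mol = −64.5 kJ/mol.

−64.5 kJ/mol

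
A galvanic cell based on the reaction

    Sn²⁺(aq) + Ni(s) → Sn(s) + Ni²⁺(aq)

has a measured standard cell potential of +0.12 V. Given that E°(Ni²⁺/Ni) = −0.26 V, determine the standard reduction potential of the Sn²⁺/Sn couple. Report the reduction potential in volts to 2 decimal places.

In the reaction as written the Sn²⁺/Sn couple is reduced (cathode) and Ni²⁺/Ni is oxidized (anode), so E°cell = E°(Sn²⁺/Sn) − E°(Ni²⁺/Ni).
E°(Sn²⁺/Sn) = E°cell + E°(anode) = +0.12 + (−0.26) = −0.14 V.

−0.14 V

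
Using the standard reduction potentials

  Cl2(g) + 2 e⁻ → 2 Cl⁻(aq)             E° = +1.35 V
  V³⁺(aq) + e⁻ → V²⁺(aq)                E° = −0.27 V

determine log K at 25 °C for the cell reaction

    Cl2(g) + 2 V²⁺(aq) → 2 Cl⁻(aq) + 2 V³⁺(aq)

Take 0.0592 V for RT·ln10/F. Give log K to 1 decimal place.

log K = 54.7

The Cl₂/Cl⁻ couple is reduced (cathode); E°cell = +1.35 − (−0.27) = +1.62 V with n = 2.
At equilibrium E = 0, so log K = nE°cell / 0.0592 = (2)(+1.62) / 0.0592 = 54.7.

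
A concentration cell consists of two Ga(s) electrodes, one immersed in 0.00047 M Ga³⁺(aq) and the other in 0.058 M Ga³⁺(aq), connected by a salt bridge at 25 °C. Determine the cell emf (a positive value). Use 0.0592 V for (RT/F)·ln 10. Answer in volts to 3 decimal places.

For a concentration cell E°cell = 0, since both electrodes use the same couple.
The compartment with the higher Ga³⁺(aq) concentration (0.058 M) acts as the cathode; ions are reduced there and produced at the dilute (0.00047 M) anode.
With n = 3, Ecell = −(0.0592/3)·log([dilute]/[conc]) = −(0.0592/3)·log(0.00047/0.058) = +0.041 V.

0.041 V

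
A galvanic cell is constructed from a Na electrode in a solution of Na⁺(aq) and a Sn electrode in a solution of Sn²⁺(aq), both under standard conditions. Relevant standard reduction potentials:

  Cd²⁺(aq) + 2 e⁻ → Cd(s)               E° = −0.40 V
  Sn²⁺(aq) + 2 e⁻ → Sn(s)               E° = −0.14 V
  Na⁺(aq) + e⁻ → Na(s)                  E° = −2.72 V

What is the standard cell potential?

+2.58 V

The Sn²⁺/Sn couple has the higher E°, so Sn ion is reduced (cathode) and Na is oxidized (anode).
E°cell = E°(cathode) − E°(anode) = −0.14 − (−2.72) = +2.58 V.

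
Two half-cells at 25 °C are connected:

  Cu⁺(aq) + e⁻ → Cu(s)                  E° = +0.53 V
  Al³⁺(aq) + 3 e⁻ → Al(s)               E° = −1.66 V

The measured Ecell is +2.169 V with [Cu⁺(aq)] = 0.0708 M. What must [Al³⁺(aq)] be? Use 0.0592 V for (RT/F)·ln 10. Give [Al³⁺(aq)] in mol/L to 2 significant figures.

0.0041 M

The Cu⁺/Cu couple has the larger reduction potential, so it is the cathode: E°cell = +0.53 − (−1.66) = +2.19 V and n = 3.
Since E = E° − (0.0592/n)·log Q, log Q = n(E° − E)/0.0592 = 1.064.
Balancing electrons gives 3 Cu⁺(aq) + Al(s) → 3 Cu(s) + Al³⁺(aq); thus Q = [Al³⁺(aq)] / [Cu⁺(aq)]^3.
Isolating [Al³⁺(aq)] in Q = 10^{1.064} yields log [Al³⁺(aq)] = −2.386, i.e. 0.0041 M.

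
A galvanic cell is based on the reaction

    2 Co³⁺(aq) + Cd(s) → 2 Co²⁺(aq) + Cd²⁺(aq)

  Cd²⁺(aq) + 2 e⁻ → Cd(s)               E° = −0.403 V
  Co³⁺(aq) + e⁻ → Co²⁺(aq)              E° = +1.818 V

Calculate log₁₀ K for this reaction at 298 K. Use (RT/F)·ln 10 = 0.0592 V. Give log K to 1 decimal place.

The Co³⁺/Co²⁺ couple is reduced (cathode); E°cell = +1.818 − (−0.403) = +2.221 V with n = 2.
At equilibrium E = 0, so log K = nE°cell / 0.0592 = (2)(+2.221) / 0.0592 = 75.0.

log K = 75.0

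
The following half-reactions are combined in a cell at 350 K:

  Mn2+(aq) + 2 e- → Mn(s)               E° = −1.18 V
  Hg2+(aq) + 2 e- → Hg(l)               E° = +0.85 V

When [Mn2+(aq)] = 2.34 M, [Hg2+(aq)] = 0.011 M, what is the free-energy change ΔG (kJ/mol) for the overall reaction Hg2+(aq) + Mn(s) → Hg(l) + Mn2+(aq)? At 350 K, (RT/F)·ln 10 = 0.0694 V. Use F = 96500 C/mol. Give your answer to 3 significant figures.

−376 kJ/mol

With Hg²⁺/Hg reduced at the cathode, E°cell = +0.85 − (−1.18) = +2.03 V and n = 2.
Here Q = [Mn2+(aq)] / [Hg2+(aq)] = 213 (log Q = 2.328), giving E = +2.03 − (0.0694/2)·(2.328) = +1.9492 V.
Finally ΔG = −nFE = −(2)(96500 C/mol)(+1.9492 V) = −376 kJ/mol.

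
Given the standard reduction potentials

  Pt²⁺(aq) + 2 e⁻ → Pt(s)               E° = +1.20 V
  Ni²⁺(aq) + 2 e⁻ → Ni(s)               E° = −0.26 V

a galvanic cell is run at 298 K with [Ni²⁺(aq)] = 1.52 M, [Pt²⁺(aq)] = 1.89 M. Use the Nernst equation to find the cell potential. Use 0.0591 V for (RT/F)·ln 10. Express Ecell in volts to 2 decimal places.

+1.46 V

The Pt²⁺/Pt couple has the more positive E°, so it is the cathode; Ni²⁺/Ni is the anode.
E°cell = E°cat − E°an = +1.20 − (−0.26) = +1.46 V; n = 2.
For the overall reaction Pt²⁺(aq) + Ni(s) → Pt(s) + Ni²⁺(aq), Q = [Ni²⁺(aq)] / [Pt²⁺(aq)] = 0.804, giving log Q = −0.095.
E = E° − (0.0591/n)·log Q = +1.46 − (0.0591/2)(−0.095) = +1.46 V.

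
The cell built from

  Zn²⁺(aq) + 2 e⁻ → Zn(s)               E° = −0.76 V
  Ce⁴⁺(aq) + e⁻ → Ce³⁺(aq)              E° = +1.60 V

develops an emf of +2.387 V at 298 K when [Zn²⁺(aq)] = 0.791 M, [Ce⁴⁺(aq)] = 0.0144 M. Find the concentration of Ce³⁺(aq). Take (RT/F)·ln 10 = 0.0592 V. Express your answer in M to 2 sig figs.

0.0057 M

With Ce⁴⁺/Ce³⁺ at the cathode and Zn²⁺/Zn at the anode, E°cell = +1.60 − (−0.76) = +2.36 V (n = 2).
Since E = E° − (0.0592/n)·log Q, log Q = n(E° − E)/0.0592 = −0.912.
Balancing electrons gives 2 Ce⁴⁺(aq) + Zn(s) → 2 Ce³⁺(aq) + Zn²⁺(aq); thus Q = ([Ce³⁺(aq)]^2·[Zn²⁺(aq)]) / [Ce⁴⁺(aq)]^2.
Substituting the known concentrations and solving, log [Ce³⁺(aq)] = −2.247 and [Ce³⁺(aq)] = 0.0057 M.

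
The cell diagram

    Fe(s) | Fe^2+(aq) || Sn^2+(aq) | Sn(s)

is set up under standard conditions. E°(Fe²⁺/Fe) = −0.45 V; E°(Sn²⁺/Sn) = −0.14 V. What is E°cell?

+0.31 V

By convention the left-hand electrode in cell notation is the anode (oxidation) and the right-hand electrode is the cathode (reduction).
E°cell = E°(right) − E°(left) = −0.14 − (−0.45) = +0.31 V.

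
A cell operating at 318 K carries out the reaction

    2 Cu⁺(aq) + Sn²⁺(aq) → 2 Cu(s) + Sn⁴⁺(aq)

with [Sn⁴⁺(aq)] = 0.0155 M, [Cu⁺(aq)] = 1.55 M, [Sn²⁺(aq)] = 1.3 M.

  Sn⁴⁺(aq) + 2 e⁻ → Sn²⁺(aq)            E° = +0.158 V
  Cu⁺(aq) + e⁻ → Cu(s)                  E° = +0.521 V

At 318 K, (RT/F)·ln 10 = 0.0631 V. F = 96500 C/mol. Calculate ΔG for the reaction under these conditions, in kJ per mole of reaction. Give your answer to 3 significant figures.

−84.1 kJ/mol

With Cu⁺/Cu reduced at the cathode, E°cell = +0.521 − (+0.158) = +0.363 V and n = 2.
The reaction quotient is [Sn⁴⁺(aq)] / ([Cu⁺(aq)]^2·[Sn²⁺(aq)]) = 0.00496; by Nernst, E = +0.363 − (0.0631/2)(−2.304) = +0.4357 V.
Then ΔG = −nFE = −2 × 96500 × +0.4357 J/mol = −84.1 kJ/mol.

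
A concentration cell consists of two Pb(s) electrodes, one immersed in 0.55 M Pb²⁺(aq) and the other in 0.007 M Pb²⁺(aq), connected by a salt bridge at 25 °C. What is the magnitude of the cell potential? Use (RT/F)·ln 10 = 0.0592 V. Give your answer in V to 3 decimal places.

For a concentration cell E°cell = 0, since both electrodes use the same couple.
The compartment with the higher Pb²⁺(aq) concentration (0.55 M) acts as the cathode; ions are reduced there and produced at the dilute (0.007 M) anode.
With n = 2, Ecell = −(0.0592/2)·log([dilute]/[conc]) = −(0.0592/2)·log(0.007/0.55) = +0.056 V.

0.056 V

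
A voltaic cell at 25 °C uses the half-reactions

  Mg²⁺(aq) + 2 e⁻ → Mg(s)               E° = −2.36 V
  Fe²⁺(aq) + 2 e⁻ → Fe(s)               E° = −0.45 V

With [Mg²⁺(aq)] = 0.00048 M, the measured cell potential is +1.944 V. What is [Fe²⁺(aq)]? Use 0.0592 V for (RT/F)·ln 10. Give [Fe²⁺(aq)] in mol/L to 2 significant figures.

0.0068 M

Fe²⁺/Fe is the cathode (higher E°); E°cell = −0.45 − (−2.36) = +1.91 V with n = 2.
Since E = E° − (0.0592/n)·log Q, log Q = n(E° − E)/0.0592 = −1.149.
For Fe²⁺(aq) + Mg(s) → Fe(s) + Mg²⁺(aq), the reaction quotient is Q = [Mg²⁺(aq)] / [Fe²⁺(aq)].
Solving for the unknown gives log [Fe²⁺(aq)] = −2.170, so [Fe²⁺(aq)] ≈ 0.0068 M.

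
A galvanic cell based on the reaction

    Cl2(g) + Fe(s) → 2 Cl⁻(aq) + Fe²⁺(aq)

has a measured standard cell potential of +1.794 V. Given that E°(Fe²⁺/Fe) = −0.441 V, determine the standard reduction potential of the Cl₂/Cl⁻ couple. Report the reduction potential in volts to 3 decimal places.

+1.353 V

In the reaction as written the Cl₂/Cl⁻ couple is reduced (cathode) and Fe²⁺/Fe is oxidized (anode), so E°cell = E°(Cl₂/Cl⁻) − E°(Fe²⁺/Fe).
E°(Cl₂/Cl⁻) = E°cell + E°(anode) = +1.794 + (−0.441) = +1.353 V.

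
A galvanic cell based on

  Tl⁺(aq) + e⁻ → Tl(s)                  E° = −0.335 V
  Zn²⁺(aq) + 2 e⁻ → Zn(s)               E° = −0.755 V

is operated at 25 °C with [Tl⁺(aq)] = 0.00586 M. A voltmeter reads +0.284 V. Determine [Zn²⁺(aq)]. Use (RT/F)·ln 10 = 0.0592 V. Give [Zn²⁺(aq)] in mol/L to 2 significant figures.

Tl⁺/Tl is the cathode (higher E°); E°cell = −0.335 − (−0.755) = +0.420 V with n = 2.
Since E = E° − (0.0592/n)·log Q, log Q = n(E° − E)/0.0592 = 4.595.
For 2 Tl⁺(aq) + Zn(s) → 2 Tl(s) + Zn²⁺(aq), the reaction quotient is Q = [Zn²⁺(aq)] / [Tl⁺(aq)]^2.
Solving for the unknown gives log [Zn²⁺(aq)] = 0.131, so [Zn²⁺(aq)] ≈ 1.4 M.

1.4 M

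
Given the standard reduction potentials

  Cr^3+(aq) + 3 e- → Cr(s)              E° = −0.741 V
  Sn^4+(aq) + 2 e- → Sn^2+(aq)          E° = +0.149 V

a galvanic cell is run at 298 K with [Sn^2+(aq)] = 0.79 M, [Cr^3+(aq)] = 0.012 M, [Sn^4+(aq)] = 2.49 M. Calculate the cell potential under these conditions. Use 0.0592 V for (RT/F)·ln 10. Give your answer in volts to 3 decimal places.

Since E°(Sn⁴⁺/Sn²⁺) > E°(Cr³⁺/Cr), Sn⁴⁺/Sn²⁺ serves as the cathode.
E°cell = E°cat − E°an = +0.149 − (−0.741) = +0.890 V; n = 6.
Balancing gives 3 Sn^4+(aq) + 2 Cr(s) → 3 Sn^2+(aq) + 2 Cr^3+(aq); hence Q = ([Sn^2+(aq)]^3·[Cr^3+(aq)]^2) / [Sn^4+(aq)]^3 = 4.6×10^−6 (log Q = −5.337).
E = E° − (0.0592/n)·log Q = +0.890 − (0.0592/6)(−5.337) = +0.943 V.

+0.943 V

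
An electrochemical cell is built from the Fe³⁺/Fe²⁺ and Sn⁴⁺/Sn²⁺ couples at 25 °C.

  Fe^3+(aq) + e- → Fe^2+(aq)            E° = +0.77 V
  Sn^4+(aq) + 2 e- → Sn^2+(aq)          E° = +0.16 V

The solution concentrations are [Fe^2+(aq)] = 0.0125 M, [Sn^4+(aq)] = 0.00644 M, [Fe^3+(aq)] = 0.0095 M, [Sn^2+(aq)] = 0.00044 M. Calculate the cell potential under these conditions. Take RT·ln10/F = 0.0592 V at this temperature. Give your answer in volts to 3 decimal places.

+0.568 V

Fe³⁺/Fe²⁺ is reduced (cathode, E° = +0.77 V) and Sn⁴⁺/Sn²⁺ is oxidized (anode).
The standard potential is +0.77 − (+0.16) = +0.61 V and the balanced reaction transfers n = 2 electrons.
The balanced reaction is 2 Fe^3+(aq) + Sn^2+(aq) → 2 Fe^2+(aq) + Sn^4+(aq), so Q = ([Fe^2+(aq)]^2·[Sn^4+(aq)]) / ([Fe^3+(aq)]^2·[Sn^2+(aq)]) = 25.3 and log Q = 1.404.
Applying E = E° − (RT ln10/nF)·log Q gives +0.61 − (0.0592/2)(1.404) = +0.568 V.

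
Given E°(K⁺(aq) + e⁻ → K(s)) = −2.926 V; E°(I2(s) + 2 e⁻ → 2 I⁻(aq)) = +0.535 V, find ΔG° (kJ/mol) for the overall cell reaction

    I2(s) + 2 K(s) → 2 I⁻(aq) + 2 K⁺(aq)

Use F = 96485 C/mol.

In the reaction as written I2(s) is reduced, so the I₂/I⁻ couple is the cathode and K⁺/K is the anode.
E°cell = +0.535 − (−2.926) = +3.461 V; balancing electrons gives n = 2.
ΔG° = −nFE°cell = −(2)(96485)(+3.461) J/mol = −668 kJ/mol.

−668 kJ/mol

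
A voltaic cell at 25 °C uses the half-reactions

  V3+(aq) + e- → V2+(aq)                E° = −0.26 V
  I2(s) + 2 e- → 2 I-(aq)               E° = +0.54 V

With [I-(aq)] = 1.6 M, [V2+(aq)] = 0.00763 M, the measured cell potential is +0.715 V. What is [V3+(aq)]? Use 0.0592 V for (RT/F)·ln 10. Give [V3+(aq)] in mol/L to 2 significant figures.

0.13 M

With I₂/I⁻ at the cathode and V³⁺/V²⁺ at the anode, E°cell = +0.54 − (−0.26) = +0.80 V (n = 2).
From the Nernst equation, log Q = n(E° − E)/0.0592 = 2·(+0.80 − (+0.715))/0.0592 = 2.872.
The balanced reaction is I2(s) + 2 V2+(aq) → 2 I-(aq) + 2 V3+(aq), so Q = ([I-(aq)]^2·[V3+(aq)]^2) / [V2+(aq)]^2.
Isolating [V3+(aq)] in Q = 10^{2.872} yields log [V3+(aq)] = −0.886, i.e. 0.13 M.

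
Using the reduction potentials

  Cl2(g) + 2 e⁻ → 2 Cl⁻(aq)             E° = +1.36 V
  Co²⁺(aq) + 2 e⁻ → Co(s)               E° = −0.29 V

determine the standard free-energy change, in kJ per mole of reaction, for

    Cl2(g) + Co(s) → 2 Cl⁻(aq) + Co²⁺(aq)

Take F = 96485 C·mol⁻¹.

In the reaction as written Cl2(g) is reduced, so the Cl₂/Cl⁻ couple is the cathode and Co²⁺/Co is the anode.
E°cell = +1.36 − (−0.29) = +1.65 V; balancing electrons gives n = 2.
ΔG° = −nFE°cell = −(2)(96485)(+1.65) J/mol = −318 kJ/mol.

−318 kJ/mol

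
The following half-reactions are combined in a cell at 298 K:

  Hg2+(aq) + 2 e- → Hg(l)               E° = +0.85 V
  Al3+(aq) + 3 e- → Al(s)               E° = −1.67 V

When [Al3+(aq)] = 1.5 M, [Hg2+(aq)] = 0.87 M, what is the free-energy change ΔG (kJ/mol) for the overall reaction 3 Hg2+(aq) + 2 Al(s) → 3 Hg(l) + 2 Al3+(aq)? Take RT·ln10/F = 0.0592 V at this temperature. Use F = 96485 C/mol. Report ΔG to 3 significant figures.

−1460 kJ/mol

With Hg²⁺/Hg reduced at the cathode, E°cell = +0.85 − (−1.67) = +2.52 V and n = 6.
The reaction quotient is [Al3+(aq)]^2 / [Hg2+(aq)]^3 = 3.42; by Nernst, E = +2.52 − (0.0592/6)(0.534) = +2.5147 V.
ΔG = −nFE = −(6)(96485)(+2.5147) J/mol = −1460 kJ/mol.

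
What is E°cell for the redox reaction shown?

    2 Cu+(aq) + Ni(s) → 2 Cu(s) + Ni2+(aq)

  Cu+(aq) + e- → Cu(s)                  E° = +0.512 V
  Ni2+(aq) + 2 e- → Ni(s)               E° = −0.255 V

+0.767 V

Cu+(aq) gains electrons, so the Cu⁺/Cu couple is the cathode; the Ni²⁺/Ni couple is the anode.
E°cell = E°(cathode) − E°(anode) = +0.512 − (−0.255) = +0.767 V.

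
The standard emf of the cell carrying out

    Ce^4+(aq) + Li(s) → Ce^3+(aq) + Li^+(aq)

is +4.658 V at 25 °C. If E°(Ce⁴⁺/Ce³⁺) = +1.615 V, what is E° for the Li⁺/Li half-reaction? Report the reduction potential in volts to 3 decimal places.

In the reaction as written the Ce⁴⁺/Ce³⁺ couple is reduced (cathode) and Li⁺/Li is oxidized (anode), so E°cell = E°(Ce⁴⁺/Ce³⁺) − E°(Li⁺/Li).
E°(Li⁺/Li) = E°(cathode) − E°cell = +1.615 − (+4.658) = −3.043 V.

−3.043 V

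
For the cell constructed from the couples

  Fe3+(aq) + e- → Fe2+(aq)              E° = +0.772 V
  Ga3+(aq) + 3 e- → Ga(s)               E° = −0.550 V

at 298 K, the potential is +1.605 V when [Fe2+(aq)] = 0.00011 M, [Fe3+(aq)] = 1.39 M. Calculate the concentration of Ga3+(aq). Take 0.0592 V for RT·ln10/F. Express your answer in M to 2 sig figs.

Fe³⁺/Fe²⁺ is the cathode (higher E°); E°cell = +0.772 − (−0.550) = +1.322 V with n = 3.
Rearranging E = E° − (0.0592/n)·log Q gives log Q = 3(+1.322 − (+1.605))/0.0592 = −14.341.
Balancing electrons gives 3 Fe3+(aq) + Ga(s) → 3 Fe2+(aq) + Ga3+(aq); thus Q = ([Fe2+(aq)]^3·[Ga3+(aq)]) / [Fe3+(aq)]^3.
Isolating [Ga3+(aq)] in Q = 10^{−14.341} yields log [Ga3+(aq)] = −2.036, i.e. 0.0092 M.

0.0092 M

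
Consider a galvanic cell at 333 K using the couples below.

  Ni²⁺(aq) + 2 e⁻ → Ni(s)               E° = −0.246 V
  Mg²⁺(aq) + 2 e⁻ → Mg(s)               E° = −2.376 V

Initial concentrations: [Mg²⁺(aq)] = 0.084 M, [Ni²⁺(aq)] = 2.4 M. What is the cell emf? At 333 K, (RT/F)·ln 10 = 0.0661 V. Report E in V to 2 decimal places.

+2.18 V

Ni²⁺/Ni is reduced (cathode, E° = −0.246 V) and Mg²⁺/Mg is oxidized (anode).
E°cell = −0.246 − (−2.376) = +2.130 V, with n = 2 electrons transferred.
The balanced reaction is Ni²⁺(aq) + Mg(s) → Ni(s) + Mg²⁺(aq), so Q = [Mg²⁺(aq)] / [Ni²⁺(aq)] = 0.035 and log Q = −1.456.
Applying E = E° − (RT ln10/nF)·log Q gives +2.130 − (0.0661/2)(−1.456) = +2.18 V.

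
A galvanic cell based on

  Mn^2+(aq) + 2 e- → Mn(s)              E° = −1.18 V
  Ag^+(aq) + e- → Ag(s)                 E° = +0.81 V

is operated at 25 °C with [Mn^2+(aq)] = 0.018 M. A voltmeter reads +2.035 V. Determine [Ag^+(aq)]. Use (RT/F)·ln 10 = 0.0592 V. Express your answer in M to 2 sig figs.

0.77 M

Ag⁺/Ag is the cathode (higher E°); E°cell = +0.81 − (−1.18) = +1.99 V with n = 2.
From the Nernst equation, log Q = n(E° − E)/0.0592 = 2·(+1.99 − (+2.035))/0.0592 = −1.520.
Balancing electrons gives 2 Ag^+(aq) + Mn(s) → 2 Ag(s) + Mn^2+(aq); thus Q = [Mn^2+(aq)] / [Ag^+(aq)]^2.
Substituting the known concentrations and solving, log [Ag^+(aq)] = −0.112 and [Ag^+(aq)] = 0.77 M.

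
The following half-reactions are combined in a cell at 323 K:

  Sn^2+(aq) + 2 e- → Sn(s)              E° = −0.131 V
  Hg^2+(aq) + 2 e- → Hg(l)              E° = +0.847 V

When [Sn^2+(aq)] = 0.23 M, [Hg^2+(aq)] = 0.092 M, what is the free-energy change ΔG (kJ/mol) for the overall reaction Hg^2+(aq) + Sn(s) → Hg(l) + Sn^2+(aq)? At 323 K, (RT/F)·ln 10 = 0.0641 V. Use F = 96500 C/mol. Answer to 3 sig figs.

−186 kJ/mol

With Hg²⁺/Hg reduced at the cathode, E°cell = +0.847 − (−0.131) = +0.978 V and n = 2.
The reaction quotient is [Sn^2+(aq)] / [Hg^2+(aq)] = 2.5; by Nernst, E = +0.978 − (0.0641/2)(0.398) = +0.9652 V.
ΔG = −nFE = −(2)(96500)(+0.9652) J/mol = −186 kJ/mol.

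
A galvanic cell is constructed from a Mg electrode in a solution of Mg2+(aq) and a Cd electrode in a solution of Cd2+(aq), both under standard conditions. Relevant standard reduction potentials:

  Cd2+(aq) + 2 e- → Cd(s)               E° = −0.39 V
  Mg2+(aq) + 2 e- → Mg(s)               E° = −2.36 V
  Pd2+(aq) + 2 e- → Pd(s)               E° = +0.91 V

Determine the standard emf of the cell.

The Cd²⁺/Cd couple has the higher E°, so Cd ion is reduced (cathode) and Mg is oxidized (anode).
E°cell = E°(cathode) − E°(anode) = −0.39 − (−2.36) = +1.97 V.

+1.97 V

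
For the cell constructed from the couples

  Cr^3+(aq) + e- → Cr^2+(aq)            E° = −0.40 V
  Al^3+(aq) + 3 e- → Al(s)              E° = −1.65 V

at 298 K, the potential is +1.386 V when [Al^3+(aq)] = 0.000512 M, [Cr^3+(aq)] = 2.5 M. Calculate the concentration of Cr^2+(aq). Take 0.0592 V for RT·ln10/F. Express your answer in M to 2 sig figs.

The Cr³⁺/Cr²⁺ couple has the larger reduction potential, so it is the cathode: E°cell = −0.40 − (−1.65) = +1.25 V and n = 3.
From the Nernst equation, log Q = n(E° − E)/0.0592 = 3·(+1.25 − (+1.386))/0.0592 = −6.892.
Balancing electrons gives 3 Cr^3+(aq) + Al(s) → 3 Cr^2+(aq) + Al^3+(aq); thus Q = ([Cr^2+(aq)]^3·[Al^3+(aq)]) / [Cr^3+(aq)]^3.
Solving for the unknown gives log [Cr^2+(aq)] = −0.802, so [Cr^2+(aq)] ≈ 0.16 M.

0.16 M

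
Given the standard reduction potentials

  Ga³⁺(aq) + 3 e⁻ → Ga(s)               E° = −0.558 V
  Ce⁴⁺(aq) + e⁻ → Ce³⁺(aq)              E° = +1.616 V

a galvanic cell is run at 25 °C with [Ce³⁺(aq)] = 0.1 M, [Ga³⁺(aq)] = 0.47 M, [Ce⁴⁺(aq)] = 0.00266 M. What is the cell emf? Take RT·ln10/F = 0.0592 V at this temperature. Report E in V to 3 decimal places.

Since E°(Ce⁴⁺/Ce³⁺) > E°(Ga³⁺/Ga), Ce⁴⁺/Ce³⁺ serves as the cathode.
E°cell = E°cat − E°an = +1.616 − (−0.558) = +2.174 V; n = 3.
The balanced reaction is 3 Ce⁴⁺(aq) + Ga(s) → 3 Ce³⁺(aq) + Ga³⁺(aq), so Q = ([Ce³⁺(aq)]^3·[Ga³⁺(aq)]) / [Ce⁴⁺(aq)]^3 = 2.5×10^4 and log Q = 4.397.
E = E° − (0.0592/n)·log Q = +2.174 − (0.0592/3)(4.397) = +2.087 V.

+2.087 V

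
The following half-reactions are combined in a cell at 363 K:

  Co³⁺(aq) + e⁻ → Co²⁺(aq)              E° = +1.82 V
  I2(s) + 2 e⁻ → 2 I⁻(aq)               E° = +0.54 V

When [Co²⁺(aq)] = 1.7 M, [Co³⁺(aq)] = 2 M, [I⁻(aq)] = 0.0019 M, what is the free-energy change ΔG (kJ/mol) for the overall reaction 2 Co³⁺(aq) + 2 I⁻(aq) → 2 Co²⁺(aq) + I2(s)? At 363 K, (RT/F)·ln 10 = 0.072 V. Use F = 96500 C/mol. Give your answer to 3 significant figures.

The standard cell potential is +1.82 − (+0.54) = +1.28 V, with n = 2 electrons in the balanced equation.
Here Q = [Co²⁺(aq)]^2 / ([Co³⁺(aq)]^2·[I⁻(aq)]^2) = 2×10^5 (log Q = 5.301), giving E = +1.28 − (0.072/2)·(5.301) = +1.0892 V.
Finally ΔG = −nFE = −(2)(96500 C/mol)(+1.0892 V) = −210 kJ/mol.

−210 kJ/mol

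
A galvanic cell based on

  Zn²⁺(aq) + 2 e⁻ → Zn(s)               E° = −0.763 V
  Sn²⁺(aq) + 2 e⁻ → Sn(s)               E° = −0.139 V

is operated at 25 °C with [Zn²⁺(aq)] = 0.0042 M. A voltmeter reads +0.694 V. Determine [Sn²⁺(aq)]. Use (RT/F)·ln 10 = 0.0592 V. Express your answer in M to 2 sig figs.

0.97 M

The Sn²⁺/Sn couple has the larger reduction potential, so it is the cathode: E°cell = −0.139 − (−0.763) = +0.624 V and n = 2.
Since E = E° − (0.0592/n)·log Q, log Q = n(E° − E)/0.0592 = −2.365.
For Sn²⁺(aq) + Zn(s) → Sn(s) + Zn²⁺(aq), the reaction quotient is Q = [Zn²⁺(aq)] / [Sn²⁺(aq)].
Isolating [Sn²⁺(aq)] in Q = 10^{−2.365} yields log [Sn²⁺(aq)] = −0.012, i.e. 0.97 M.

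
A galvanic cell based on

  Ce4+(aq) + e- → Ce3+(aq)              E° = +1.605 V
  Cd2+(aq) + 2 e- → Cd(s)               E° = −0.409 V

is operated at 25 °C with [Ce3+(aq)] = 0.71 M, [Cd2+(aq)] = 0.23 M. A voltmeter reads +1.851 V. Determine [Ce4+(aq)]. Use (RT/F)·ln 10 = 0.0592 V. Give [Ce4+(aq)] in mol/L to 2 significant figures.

0.00060 M

Ce⁴⁺/Ce³⁺ is the cathode (higher E°); E°cell = +1.605 − (−0.409) = +2.014 V with n = 2.
Rearranging E = E° − (0.0592/n)·log Q gives log Q = 2(+2.014 − (+1.851))/0.0592 = 5.507.
The balanced reaction is 2 Ce4+(aq) + Cd(s) → 2 Ce3+(aq) + Cd2+(aq), so Q = ([Ce3+(aq)]^2·[Cd2+(aq)]) / [Ce4+(aq)]^2.
Substituting the known concentrations and solving, log [Ce4+(aq)] = −3.221 and [Ce4+(aq)] = 0.00060 M.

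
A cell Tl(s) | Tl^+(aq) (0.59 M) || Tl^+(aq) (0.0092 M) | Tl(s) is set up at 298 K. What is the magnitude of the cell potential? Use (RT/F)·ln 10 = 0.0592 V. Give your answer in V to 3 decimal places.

For a concentration cell E°cell = 0, since both electrodes use the same couple.
The compartment with the higher Tl^+(aq) concentration (0.59 M) acts as the cathode; ions are reduced there and produced at the dilute (0.0092 M) anode.
With n = 1, Ecell = −(0.0592/1)·log([dilute]/[conc]) = −(0.0592/1)·log(0.0092/0.59) = +0.107 V.

0.107 V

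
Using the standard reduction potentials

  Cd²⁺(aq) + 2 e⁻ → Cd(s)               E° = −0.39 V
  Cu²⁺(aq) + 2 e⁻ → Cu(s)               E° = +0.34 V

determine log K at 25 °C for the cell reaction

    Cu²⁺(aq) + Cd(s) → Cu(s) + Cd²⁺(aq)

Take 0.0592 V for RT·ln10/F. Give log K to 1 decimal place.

The Cu²⁺/Cu couple is reduced (cathode); E°cell = +0.34 − (−0.39) = +0.73 V with n = 2.
At equilibrium E = 0, so log K = nE°cell / 0.0592 = (2)(+0.73) / 0.0592 = 24.7.

log K = 24.7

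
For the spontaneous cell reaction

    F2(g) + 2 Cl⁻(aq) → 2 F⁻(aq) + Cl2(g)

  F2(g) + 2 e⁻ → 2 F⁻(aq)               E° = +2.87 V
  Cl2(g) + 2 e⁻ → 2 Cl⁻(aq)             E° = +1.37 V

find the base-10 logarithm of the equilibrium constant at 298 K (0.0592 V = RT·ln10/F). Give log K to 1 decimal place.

log K = 50.7

The F₂/F⁻ couple is reduced (cathode); E°cell = +2.87 − (+1.37) = +1.50 V with n = 2.
At equilibrium E = 0, so log K = nE°cell / 0.0592 = (2)(+1.50) / 0.0592 = 50.7.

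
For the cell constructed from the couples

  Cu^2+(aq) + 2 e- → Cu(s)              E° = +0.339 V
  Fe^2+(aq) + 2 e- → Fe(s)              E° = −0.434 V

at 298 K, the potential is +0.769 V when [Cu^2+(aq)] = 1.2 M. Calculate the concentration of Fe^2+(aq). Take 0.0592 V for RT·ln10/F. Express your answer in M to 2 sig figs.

1.6 M

With Cu²⁺/Cu at the cathode and Fe²⁺/Fe at the anode, E°cell = +0.339 − (−0.434) = +0.773 V (n = 2).
From the Nernst equation, log Q = n(E° − E)/0.0592 = 2·(+0.773 − (+0.769))/0.0592 = 0.135.
Balancing electrons gives Cu^2+(aq) + Fe(s) → Cu(s) + Fe^2+(aq); thus Q = [Fe^2+(aq)] / [Cu^2+(aq)].
Substituting the known concentrations and solving, log [Fe^2+(aq)] = 0.214 and [Fe^2+(aq)] = 1.6 M.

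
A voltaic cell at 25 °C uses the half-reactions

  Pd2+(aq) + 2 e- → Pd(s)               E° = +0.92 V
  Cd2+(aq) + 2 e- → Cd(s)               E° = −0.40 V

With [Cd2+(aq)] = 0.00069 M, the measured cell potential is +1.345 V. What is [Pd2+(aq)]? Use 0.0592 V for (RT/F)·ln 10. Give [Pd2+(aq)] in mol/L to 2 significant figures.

0.0048 M

The Pd²⁺/Pd couple has the larger reduction potential, so it is the cathode: E°cell = +0.92 − (−0.40) = +1.32 V and n = 2.
Rearranging E = E° − (0.0592/n)·log Q gives log Q = 2(+1.32 − (+1.345))/0.0592 = −0.845.
Balancing electrons gives Pd2+(aq) + Cd(s) → Pd(s) + Cd2+(aq); thus Q = [Cd2+(aq)] / [Pd2+(aq)].
Substituting the known concentrations and solving, log [Pd2+(aq)] = −2.316 and [Pd2+(aq)] = 0.0048 M.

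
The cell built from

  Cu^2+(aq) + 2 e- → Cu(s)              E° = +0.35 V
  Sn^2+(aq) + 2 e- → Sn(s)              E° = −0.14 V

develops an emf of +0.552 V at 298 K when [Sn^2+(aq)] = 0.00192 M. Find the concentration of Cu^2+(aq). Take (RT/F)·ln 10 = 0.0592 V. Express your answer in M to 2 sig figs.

Cu²⁺/Cu is the cathode (higher E°); E°cell = +0.35 − (−0.14) = +0.49 V with n = 2.
From the Nernst equation, log Q = n(E° − E)/0.0592 = 2·(+0.49 − (+0.552))/0.0592 = −2.095.
Balancing electrons gives Cu^2+(aq) + Sn(s) → Cu(s) + Sn^2+(aq); thus Q = [Sn^2+(aq)] / [Cu^2+(aq)].
Isolating [Cu^2+(aq)] in Q = 10^{−2.095} yields log [Cu^2+(aq)] = −0.622, i.e. 0.24 M.

0.24 M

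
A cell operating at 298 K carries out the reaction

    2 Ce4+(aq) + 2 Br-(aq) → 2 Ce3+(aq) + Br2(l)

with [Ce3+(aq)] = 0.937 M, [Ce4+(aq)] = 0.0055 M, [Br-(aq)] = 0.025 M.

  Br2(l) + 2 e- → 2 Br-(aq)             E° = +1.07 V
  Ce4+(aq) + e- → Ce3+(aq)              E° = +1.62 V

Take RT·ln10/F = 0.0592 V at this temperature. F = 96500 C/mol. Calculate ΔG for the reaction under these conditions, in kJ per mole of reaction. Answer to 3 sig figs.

−62.4 kJ/mol

The standard cell potential is +1.62 − (+1.07) = +0.55 V, with n = 2 electrons in the balanced equation.
The reaction quotient is [Ce3+(aq)]^2 / ([Ce4+(aq)]^2·[Br-(aq)]^2) = 4.64×10^7; by Nernst, E = +0.55 − (0.0592/2)(7.667) = +0.3231 V.
ΔG = −nFE = −(2)(96500)(+0.3231) J/mol = −62.4 kJ/mol.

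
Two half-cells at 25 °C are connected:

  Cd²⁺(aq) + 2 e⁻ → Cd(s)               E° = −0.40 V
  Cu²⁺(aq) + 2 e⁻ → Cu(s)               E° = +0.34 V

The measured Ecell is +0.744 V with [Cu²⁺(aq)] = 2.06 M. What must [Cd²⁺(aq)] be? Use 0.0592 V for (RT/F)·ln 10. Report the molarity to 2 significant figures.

1.5 M

The Cu²⁺/Cu couple has the larger reduction potential, so it is the cathode: E°cell = +0.34 − (−0.40) = +0.74 V and n = 2.
Since E = E° − (0.0592/n)·log Q, log Q = n(E° − E)/0.0592 = −0.135.
For Cu²⁺(aq) + Cd(s) → Cu(s) + Cd²⁺(aq), the reaction quotient is Q = [Cd²⁺(aq)] / [Cu²⁺(aq)].
Solving for the unknown gives log [Cd²⁺(aq)] = 0.179, so [Cd²⁺(aq)] ≈ 1.5 M.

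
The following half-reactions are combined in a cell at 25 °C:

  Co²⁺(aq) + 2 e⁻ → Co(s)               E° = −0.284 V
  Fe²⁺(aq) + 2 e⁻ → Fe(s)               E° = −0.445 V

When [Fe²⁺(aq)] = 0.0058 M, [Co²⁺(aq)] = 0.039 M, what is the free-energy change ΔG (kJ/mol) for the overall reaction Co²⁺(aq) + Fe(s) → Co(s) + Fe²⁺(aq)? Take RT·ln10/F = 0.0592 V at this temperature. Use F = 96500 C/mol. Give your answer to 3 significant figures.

The standard cell potential is −0.284 − (−0.445) = +0.161 V, with n = 2 electrons in the balanced equation.
Q = [Fe²⁺(aq)] / [Co²⁺(aq)] = 0.149, so log Q = −0.828 and E = +0.161 − (0.0592/2)(−0.828) = +0.1855 V.
Then ΔG = −nFE = −2 × 96500 × +0.1855 J/mol = −35.8 kJ/mol.

−35.8 kJ/mol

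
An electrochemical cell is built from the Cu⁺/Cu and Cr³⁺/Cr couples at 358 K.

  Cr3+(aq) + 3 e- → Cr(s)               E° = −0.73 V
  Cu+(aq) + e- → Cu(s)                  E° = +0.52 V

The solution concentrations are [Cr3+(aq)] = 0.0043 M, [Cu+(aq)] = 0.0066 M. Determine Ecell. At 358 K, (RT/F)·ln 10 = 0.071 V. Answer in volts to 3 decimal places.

Since E°(Cu⁺/Cu) > E°(Cr³⁺/Cr), Cu⁺/Cu serves as the cathode.
E°cell = +0.52 − (−0.73) = +1.25 V, with n = 3 electrons transferred.
For the overall reaction 3 Cu+(aq) + Cr(s) → 3 Cu(s) + Cr3+(aq), Q = [Cr3+(aq)] / [Cu+(aq)]^3 = 1.5×10^4, giving log Q = 4.175.
E = E° − (0.071/n)·log Q = +1.25 − (0.071/3)(4.175) = +1.151 V.

+1.151 V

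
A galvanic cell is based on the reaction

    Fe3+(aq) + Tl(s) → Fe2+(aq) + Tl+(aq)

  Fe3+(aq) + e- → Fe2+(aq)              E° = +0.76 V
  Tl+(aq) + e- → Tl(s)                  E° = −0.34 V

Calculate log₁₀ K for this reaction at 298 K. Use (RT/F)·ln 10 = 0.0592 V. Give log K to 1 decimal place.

log K = 18.6

The Fe³⁺/Fe²⁺ couple is reduced (cathode); E°cell = +0.76 − (−0.34) = +1.10 V with n = 1.
At equilibrium E = 0, so log K = nE°cell / 0.0592 = (1)(+1.10) / 0.0592 = 18.6.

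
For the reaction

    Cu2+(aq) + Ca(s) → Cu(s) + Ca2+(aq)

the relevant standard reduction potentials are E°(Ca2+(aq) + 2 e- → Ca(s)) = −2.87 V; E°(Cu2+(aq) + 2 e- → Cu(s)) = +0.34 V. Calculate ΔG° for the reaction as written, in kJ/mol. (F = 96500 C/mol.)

−620 kJ/mol

In the reaction as written Cu2+(aq) is reduced, so the Cu²⁺/Cu couple is the cathode and Ca²⁺/Ca is the anode.
E°cell = +0.34 − (−2.87) = +3.21 V; balancing electrons gives n = 2.
ΔG° = −nFE°cell = −(2)(96500)(+3.21) J/mol = −620 kJ/mol.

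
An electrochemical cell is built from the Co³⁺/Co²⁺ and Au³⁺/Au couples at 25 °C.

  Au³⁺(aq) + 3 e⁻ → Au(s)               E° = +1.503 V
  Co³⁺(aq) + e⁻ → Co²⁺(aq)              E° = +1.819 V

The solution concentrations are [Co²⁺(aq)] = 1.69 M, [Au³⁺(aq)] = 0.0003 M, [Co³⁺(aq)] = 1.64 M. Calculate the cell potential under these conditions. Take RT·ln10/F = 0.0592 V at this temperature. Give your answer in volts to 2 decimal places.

+0.38 V

The Co³⁺/Co²⁺ couple has the more positive E°, so it is the cathode; Au³⁺/Au is the anode.
E°cell = E°cat − E°an = +1.819 − (+1.503) = +0.316 V; n = 3.
Balancing gives 3 Co³⁺(aq) + Au(s) → 3 Co²⁺(aq) + Au³⁺(aq); hence Q = ([Co²⁺(aq)]^3·[Au³⁺(aq)]) / [Co³⁺(aq)]^3 = 0.000328 (log Q = −3.484).
Applying E = E° − (RT ln10/nF)·log Q gives +0.316 − (0.0592/3)(−3.484) = +0.38 V.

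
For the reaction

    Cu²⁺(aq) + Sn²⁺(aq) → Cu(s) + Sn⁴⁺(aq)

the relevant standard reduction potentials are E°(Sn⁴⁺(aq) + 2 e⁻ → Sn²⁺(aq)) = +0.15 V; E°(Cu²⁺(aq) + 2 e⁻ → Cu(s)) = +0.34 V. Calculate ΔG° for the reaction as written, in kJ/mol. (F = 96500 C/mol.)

−36.7 kJ/mol

In the reaction as written Cu²⁺(aq) is reduced, so the Cu²⁺/Cu couple is the cathode and Sn⁴⁺/Sn²⁺ is the anode.
E°cell = +0.34 − (+0.15) = +0.19 V; balancing electrons gives n = 2.
ΔG° = −nFE°cell = −(2)(96500)(+0.19) J/mol = −36.7 kJ/mol.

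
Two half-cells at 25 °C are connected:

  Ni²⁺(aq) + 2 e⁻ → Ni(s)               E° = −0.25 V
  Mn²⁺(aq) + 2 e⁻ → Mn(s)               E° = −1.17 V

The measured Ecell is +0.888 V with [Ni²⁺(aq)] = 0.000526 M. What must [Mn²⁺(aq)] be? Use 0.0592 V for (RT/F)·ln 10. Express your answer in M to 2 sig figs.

0.0063 M

With Ni²⁺/Ni at the cathode and Mn²⁺/Mn at the anode, E°cell = −0.25 − (−1.17) = +0.92 V (n = 2).
Rearranging E = E° − (0.0592/n)·log Q gives log Q = 2(+0.92 − (+0.888))/0.0592 = 1.081.
Balancing electrons gives Ni²⁺(aq) + Mn(s) → Ni(s) + Mn²⁺(aq); thus Q = [Mn²⁺(aq)] / [Ni²⁺(aq)].
Solving for the unknown gives log [Mn²⁺(aq)] = −2.198, so [Mn²⁺(aq)] ≈ 0.0063 M.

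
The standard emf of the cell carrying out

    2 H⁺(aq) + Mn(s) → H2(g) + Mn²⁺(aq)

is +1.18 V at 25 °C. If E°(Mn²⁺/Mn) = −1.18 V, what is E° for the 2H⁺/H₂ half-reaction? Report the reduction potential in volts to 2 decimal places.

In the reaction as written the 2H⁺/H₂ couple is reduced (cathode) and Mn²⁺/Mn is oxidized (anode), so E°cell = E°(2H⁺/H₂) − E°(Mn²⁺/Mn).
E°(2H⁺/H₂) = E°cell + E°(anode) = +1.18 + (−1.18) = +0.00 V.

+0.00 V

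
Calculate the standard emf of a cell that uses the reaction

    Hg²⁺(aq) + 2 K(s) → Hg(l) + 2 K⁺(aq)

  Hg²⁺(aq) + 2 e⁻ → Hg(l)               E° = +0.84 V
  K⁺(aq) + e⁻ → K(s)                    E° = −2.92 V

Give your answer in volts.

+3.76 V

Hg²⁺(aq) gains electrons, so the Hg²⁺/Hg couple is the cathode; the K⁺/K couple is the anode.
E°cell = E°(cathode) − E°(anode) = +0.84 − (−2.92) = +3.76 V.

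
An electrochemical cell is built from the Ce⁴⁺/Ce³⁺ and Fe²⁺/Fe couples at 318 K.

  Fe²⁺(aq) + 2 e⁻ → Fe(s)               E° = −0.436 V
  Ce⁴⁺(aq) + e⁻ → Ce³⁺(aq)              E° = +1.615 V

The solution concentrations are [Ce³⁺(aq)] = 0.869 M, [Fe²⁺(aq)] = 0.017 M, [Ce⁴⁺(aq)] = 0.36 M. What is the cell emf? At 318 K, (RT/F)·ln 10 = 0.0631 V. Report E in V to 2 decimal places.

Since E°(Ce⁴⁺/Ce³⁺) > E°(Fe²⁺/Fe), Ce⁴⁺/Ce³⁺ serves as the cathode.
E°cell = +1.615 − (−0.436) = +2.051 V, with n = 2 electrons transferred.
For the overall reaction 2 Ce⁴⁺(aq) + Fe(s) → 2 Ce³⁺(aq) + Fe²⁺(aq), Q = ([Ce³⁺(aq)]^2·[Fe²⁺(aq)]) / [Ce⁴⁺(aq)]^2 = 0.0991, giving log Q = −1.004.
E = E° − (0.0631/n)·log Q = +2.051 − (0.0631/2)(−1.004) = +2.08 V.

+2.08 V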